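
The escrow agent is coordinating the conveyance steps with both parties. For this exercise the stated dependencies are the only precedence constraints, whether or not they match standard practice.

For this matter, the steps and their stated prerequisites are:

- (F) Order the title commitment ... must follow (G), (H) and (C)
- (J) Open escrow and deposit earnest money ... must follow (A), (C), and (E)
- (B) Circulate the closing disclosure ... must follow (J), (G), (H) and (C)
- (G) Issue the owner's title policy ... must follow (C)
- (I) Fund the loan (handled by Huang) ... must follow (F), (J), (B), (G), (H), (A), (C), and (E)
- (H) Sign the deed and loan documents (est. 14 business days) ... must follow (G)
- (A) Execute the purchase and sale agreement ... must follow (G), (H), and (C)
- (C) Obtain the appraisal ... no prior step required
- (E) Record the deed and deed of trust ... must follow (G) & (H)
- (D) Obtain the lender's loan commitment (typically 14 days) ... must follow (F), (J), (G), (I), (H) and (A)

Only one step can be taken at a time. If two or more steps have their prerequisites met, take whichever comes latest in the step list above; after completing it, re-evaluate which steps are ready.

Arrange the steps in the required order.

(C) (G) (H) (E) (A) (J) (B) (F) (I) (D)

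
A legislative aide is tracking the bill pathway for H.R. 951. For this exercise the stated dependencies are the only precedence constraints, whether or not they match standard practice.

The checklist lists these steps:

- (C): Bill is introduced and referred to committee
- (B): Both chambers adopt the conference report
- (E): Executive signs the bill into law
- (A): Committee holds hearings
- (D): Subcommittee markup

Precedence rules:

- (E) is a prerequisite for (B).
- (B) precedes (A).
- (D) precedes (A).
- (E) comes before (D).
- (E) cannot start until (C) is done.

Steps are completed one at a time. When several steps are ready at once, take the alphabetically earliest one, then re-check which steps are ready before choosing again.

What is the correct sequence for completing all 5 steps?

(C) has no prerequisites → (C) first.
(E) is the only step now ready → (E).
Ready: (B) and (D). (B) has the earlier label → (B).
(D) needed (E), now all done → (D).
(A) needed (B) and (D), now all done → (A).

(C) (E) (B) (D) (A)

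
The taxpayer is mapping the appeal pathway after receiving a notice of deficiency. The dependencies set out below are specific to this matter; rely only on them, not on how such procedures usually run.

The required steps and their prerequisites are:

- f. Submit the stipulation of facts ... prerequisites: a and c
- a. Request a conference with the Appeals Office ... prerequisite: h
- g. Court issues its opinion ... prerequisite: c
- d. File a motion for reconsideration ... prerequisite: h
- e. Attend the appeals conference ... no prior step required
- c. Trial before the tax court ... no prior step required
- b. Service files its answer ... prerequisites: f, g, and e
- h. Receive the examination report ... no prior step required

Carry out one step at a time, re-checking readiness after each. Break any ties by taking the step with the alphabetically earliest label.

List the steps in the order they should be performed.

c, e, g, h, a, d, f, b

Nothing is required for c, e and h. c has the earlier label → c first.
e, g and h are all available; e has the earlier label → e.
g and h are both available; g has the earlier label → g.
h is the only step now ready → h.
Ready: a and d. a has the earlier label → a.
f now also ready, so the ready set is {d, f}; d has the earlier label → d.
f needed a and c, now all done → f.
b needed e, f and g, now all done → b.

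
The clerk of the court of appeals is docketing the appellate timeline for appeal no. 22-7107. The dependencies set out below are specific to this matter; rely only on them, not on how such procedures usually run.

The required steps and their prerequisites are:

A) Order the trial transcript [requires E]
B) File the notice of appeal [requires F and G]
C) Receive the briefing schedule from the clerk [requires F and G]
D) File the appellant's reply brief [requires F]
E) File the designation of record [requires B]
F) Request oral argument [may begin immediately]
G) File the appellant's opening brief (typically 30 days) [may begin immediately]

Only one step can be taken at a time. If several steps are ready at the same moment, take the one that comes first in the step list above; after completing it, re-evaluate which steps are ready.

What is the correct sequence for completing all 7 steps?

F D G B C E A

Nothing is required for F and G. F is listed earlier → F first.
D and G are both available; D is listed earlier → D.
That leaves G as the only ready step → G.
Ready: B and C. B is listed earlier → B.
Ready: C and E. C is listed earlier → C.
E is the only step now ready → E.
A is the only step now ready → A.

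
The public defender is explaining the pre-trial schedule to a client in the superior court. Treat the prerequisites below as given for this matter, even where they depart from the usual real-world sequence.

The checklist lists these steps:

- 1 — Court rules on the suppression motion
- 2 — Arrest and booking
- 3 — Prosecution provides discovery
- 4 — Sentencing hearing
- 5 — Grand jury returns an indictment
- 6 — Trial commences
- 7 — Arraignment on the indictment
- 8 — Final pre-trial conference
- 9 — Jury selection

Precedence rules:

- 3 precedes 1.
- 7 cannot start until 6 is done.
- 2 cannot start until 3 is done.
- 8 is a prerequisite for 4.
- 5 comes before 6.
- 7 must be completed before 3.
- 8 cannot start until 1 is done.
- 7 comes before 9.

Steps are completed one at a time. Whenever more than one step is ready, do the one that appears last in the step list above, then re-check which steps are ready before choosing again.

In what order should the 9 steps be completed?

5 → 6 → 7 → 9 → 3 → 2 → 1 → 8 → 4

Only 5 has no prerequisites, so it is first.
6 needed 5, now all done → 6.
That leaves 7 as the only ready step → 7.
9 and 3 are both available; 9 is listed later → 9.
3 needed 7, now all done → 3.
2 and 1 are both available; 2 is listed later → 2.
That leaves 1 as the only ready step → 1.
8 needed 1, now all done → 8.
That leaves 4 as the only ready step → 4.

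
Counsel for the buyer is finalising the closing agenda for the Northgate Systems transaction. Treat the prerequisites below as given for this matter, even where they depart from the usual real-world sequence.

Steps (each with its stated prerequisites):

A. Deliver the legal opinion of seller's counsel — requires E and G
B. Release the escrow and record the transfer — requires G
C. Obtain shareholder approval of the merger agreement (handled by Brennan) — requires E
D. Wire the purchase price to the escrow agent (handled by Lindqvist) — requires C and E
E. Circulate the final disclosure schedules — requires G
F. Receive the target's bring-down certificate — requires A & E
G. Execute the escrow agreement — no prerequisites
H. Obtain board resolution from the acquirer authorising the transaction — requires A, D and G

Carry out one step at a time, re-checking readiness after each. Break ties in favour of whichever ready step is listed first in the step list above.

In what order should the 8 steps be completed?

G, B, E, A, C, D, F, H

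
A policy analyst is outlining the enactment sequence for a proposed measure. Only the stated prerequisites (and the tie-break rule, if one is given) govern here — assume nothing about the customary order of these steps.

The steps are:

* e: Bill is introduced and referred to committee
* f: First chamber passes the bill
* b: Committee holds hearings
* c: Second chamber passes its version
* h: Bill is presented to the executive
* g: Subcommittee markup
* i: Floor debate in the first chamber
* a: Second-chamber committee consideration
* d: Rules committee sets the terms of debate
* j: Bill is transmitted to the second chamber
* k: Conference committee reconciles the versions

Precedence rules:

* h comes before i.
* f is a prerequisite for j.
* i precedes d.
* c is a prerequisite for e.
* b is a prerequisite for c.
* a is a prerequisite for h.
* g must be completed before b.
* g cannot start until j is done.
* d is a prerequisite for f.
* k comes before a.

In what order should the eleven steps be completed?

k is the only step with nothing outstanding, so it goes first.
a needed k, now all done → a.
h is the only step now ready → h.
i needed h, now all done → i.
Next only d has its prerequisites met → d.
f is the only step now ready → f.
j needed f, now all done → j.
Next only g has its prerequisites met → g.
b is the only step now ready → b.
Next only c has its prerequisites met → c.
e needed c, now all done → e.

k a h i d f j g b c e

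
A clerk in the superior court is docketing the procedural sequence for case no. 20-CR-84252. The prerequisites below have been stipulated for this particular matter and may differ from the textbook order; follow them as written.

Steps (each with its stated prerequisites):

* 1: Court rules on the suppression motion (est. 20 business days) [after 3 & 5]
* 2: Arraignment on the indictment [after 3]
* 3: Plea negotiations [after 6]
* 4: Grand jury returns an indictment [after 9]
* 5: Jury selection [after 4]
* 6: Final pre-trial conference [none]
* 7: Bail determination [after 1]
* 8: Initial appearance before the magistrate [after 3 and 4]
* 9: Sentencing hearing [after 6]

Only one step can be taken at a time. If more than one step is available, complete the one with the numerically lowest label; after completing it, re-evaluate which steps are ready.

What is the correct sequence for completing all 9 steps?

6 3 2 9 4 5 1 7 8

6 is the only step with nothing outstanding, so it goes first.
3 and 9 are both available; 3 has the earlier label → 3.
Now 2 and 9 have their prerequisites met. 2 has the earlier label, so 2 next.
9 is the only step now ready → 9.
4 needed 9, now all done → 4.
5 and 8 are both available; 5 has the earlier label → 5.
Ready: 1 and 8. 1 has the earlier label → 1.
Now 7 and 8 have their prerequisites met. 7 has the earlier label, so 7 next.
That leaves 8 as the only ready step → 8.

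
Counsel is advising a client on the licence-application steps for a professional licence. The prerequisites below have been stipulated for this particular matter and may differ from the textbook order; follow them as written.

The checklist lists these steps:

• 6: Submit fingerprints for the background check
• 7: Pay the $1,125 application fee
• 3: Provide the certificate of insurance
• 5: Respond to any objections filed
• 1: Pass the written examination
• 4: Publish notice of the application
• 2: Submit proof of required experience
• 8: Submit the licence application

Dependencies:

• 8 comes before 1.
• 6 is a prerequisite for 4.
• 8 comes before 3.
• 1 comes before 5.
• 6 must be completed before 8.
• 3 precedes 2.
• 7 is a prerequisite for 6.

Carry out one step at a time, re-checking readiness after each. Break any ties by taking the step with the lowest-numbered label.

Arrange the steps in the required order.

Only 7 has no prerequisites, so it is first.
6 needed 7, now all done → 6.
4 and 8 are both available; 4 has the earlier label → 4.
Next only 8 has its prerequisites met → 8.
1 and 3 are both available; 1 has the earlier label → 1.
5 now also ready, so the ready set is {3, 5}; 3 has the earlier label → 3.
2 and 5 are both available; 2 has the earlier label → 2.
5 needed 1, now all done → 5.

7, 6, 4, 8, 1, 3, 2, 5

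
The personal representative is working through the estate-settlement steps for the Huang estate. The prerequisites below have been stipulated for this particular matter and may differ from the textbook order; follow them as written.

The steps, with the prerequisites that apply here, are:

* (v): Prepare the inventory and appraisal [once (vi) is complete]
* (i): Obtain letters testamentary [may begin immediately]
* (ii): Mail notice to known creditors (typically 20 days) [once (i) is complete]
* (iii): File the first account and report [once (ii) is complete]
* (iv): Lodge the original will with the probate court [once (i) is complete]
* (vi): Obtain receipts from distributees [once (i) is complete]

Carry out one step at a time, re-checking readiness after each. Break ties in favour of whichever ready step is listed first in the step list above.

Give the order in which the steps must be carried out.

(i) → (ii) → (iii) → (iv) → (vi) → (v)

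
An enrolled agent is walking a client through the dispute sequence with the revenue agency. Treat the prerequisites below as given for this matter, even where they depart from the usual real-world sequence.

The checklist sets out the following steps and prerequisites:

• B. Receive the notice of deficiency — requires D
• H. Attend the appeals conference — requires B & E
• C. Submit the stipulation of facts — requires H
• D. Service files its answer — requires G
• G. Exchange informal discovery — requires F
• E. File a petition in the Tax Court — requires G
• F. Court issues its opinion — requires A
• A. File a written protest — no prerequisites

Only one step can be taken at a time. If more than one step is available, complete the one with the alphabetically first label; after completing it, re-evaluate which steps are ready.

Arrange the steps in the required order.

A → F → G → D → B → E → H → C

A has no prerequisites → A first.
That leaves F as the only ready step → F.
Next only G has its prerequisites met → G.
Ready: D and E. D has the earlier label → D.
B now also ready, so the ready set is {B, E}; B has the earlier label → B.
That leaves E as the only ready step → E.
Next only H has its prerequisites met → H.
C is the only step now ready → C.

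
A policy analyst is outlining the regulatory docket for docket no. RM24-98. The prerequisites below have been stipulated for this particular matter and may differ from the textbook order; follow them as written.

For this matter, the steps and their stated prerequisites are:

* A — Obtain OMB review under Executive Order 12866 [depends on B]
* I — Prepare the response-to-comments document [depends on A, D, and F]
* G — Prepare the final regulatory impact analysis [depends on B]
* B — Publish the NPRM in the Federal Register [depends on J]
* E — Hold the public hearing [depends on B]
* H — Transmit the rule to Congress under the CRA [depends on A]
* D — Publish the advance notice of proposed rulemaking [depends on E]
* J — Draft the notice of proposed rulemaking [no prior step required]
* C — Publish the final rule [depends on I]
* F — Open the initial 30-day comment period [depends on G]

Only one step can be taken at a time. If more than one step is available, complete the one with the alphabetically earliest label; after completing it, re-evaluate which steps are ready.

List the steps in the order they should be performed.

J has no prerequisites → J first.
B needed J, now all done → B.
A, E and G are all available; A has the earlier label → A.
Ready: E, G and H. E has the earlier label → E.
Now D, G and H have their prerequisites met. D has the earlier label, so D next.
G and H are both available; G has the earlier label → G.
F now also ready, so the ready set is {F, H}; F has the earlier label → F.
I now also ready, so the ready set is {H, I}; H has the earlier label → H.
I needed A, D and F, now all done → I.
Next only C has its prerequisites met → C.

J, B, A, E, D, G, F, H, I, C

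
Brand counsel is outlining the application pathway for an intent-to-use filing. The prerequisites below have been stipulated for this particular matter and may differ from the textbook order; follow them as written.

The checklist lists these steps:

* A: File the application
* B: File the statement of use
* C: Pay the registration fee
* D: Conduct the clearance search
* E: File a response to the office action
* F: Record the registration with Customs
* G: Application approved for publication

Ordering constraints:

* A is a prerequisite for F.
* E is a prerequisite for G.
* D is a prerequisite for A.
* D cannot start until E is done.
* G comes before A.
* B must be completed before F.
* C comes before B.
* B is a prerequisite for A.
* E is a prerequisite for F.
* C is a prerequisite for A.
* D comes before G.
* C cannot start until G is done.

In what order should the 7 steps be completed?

E D G C B A F

Only E has no prerequisites, so it is first.
D needed E, now all done → D.
That leaves G as the only ready step → G.
C needed G, now all done → C.
B needed C, now all done → B.
A needed B, C, D and G, now all done → A.
F needed A, B and E, now all done → F.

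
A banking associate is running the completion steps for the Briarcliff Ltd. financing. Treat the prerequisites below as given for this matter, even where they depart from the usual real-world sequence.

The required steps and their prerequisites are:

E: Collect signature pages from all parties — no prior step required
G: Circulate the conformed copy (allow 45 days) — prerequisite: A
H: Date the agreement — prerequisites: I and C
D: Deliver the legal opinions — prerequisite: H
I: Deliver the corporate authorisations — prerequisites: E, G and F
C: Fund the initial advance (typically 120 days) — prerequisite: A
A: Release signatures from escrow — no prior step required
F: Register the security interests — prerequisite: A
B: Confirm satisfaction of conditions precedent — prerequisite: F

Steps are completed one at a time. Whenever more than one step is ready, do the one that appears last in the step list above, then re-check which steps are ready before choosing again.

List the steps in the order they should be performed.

A F B C G E I H D

Nothing is required for A and E. A is listed later → A first.
Ready: F, C, G and E. F is listed later → F.
Now B, C, G and E have their prerequisites met. B is listed later, so B next.
Ready: C, G and E. C is listed later → C.
G and E are both available; G is listed later → G.
That leaves E as the only ready step → E.
That leaves I as the only ready step → I.
H needed C and I, now all done → H.
Next only D has its prerequisites met → D.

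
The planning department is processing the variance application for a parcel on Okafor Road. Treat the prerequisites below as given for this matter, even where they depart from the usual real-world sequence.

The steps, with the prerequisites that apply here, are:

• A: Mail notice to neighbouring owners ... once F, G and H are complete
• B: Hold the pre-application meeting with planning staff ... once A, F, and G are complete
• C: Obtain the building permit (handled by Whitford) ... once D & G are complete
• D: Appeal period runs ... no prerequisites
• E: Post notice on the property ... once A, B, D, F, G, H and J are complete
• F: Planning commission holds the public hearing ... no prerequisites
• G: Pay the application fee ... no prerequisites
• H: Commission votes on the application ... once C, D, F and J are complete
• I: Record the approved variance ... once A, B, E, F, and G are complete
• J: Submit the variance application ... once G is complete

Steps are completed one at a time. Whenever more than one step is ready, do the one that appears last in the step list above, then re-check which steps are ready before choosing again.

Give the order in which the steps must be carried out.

G, F and D have no prerequisites; G is listed later, so G is first.
Now J, F and D have their prerequisites met. J is listed later, so J next.
Now F and D have their prerequisites met. F is listed later, so F next.
D is the only step now ready → D.
C is the only step now ready → C.
Next only H has its prerequisites met → H.
A needed H, G and F, now all done → A.
That leaves B as the only ready step → B.
E needed J, H, G, F, D, B and A, now all done → E.
I needed G, F, E, B and A, now all done → I.

G J F D C H A B E I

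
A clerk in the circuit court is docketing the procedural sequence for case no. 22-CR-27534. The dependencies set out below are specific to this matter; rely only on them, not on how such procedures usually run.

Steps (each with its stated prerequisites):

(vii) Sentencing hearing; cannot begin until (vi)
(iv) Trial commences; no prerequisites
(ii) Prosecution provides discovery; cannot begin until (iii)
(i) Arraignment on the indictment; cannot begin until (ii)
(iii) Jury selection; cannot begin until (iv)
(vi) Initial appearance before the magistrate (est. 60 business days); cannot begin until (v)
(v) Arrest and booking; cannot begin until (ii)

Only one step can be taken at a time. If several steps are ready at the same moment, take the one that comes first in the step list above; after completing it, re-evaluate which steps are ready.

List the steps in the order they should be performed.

Only (iv) has no prerequisites, so it is first.
Next only (iii) has its prerequisites met → (iii).
(ii) is the only step now ready → (ii).
Now (i) and (v) have their prerequisites met. (i) is listed earlier, so (i) next.
That leaves (v) as the only ready step → (v).
Next only (vi) has its prerequisites met → (vi).
(vii) needed (vi), now all done → (vii).

(iv), (iii), (ii), (i), (v), (vi), (vii)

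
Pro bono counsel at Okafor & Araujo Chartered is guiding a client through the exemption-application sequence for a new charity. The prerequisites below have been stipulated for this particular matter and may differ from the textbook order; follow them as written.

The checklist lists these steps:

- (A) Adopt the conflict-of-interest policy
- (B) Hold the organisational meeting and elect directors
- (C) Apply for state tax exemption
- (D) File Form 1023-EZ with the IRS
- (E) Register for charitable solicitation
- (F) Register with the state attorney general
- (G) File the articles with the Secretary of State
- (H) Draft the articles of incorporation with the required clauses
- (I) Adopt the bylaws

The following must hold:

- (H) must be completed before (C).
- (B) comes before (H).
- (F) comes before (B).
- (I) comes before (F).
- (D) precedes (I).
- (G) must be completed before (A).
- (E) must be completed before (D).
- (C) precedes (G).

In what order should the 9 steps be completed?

(E) is the only step with nothing outstanding, so it goes first.
(D) needed (E), now all done → (D).
(I) needed (D), now all done → (I).
(F) is the only step now ready → (F).
Next only (B) has its prerequisites met → (B).
Next only (H) has its prerequisites met → (H).
That leaves (C) as the only ready step → (C).
(G) needed (C), now all done → (G).
(A) needed (G), now all done → (A).

(E) → (D) → (I) → (F) → (B) → (H) → (C) → (G) → (A)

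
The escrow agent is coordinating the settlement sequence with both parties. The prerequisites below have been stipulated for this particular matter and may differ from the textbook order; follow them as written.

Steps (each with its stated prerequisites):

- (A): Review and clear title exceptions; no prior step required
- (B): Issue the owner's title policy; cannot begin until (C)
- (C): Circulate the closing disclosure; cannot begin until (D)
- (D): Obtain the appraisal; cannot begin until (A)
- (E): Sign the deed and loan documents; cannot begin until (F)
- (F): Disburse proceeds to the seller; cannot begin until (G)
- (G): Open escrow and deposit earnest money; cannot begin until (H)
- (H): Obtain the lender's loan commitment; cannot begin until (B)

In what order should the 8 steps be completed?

(A) → (D) → (C) → (B) → (H) → (G) → (F) → (E)

(A) has no prerequisites → (A) first.
(D) is the only step now ready → (D).
(C) is the only step now ready → (C).
(B) needed (C), now all done → (B).
(H) needed (B), now all done → (H).
(G) needed (H), now all done → (G).
(F) is the only step now ready → (F).
Next only (E) has its prerequisites met → (E).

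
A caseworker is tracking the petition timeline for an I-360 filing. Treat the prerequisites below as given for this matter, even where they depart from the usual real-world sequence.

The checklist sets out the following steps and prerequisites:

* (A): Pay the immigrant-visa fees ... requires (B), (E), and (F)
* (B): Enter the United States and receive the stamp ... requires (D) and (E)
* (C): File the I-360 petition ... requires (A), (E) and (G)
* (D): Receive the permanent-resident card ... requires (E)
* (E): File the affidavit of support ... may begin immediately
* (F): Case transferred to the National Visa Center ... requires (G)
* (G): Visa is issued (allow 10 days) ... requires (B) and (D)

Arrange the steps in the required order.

(E) is the only step with nothing outstanding, so it goes first.
(D) needed (E), now all done → (D).
(B) needed (D) and (E), now all done → (B).
(G) is the only step now ready → (G).
(F) needed (G), now all done → (F).
(A) needed (B), (E) and (F), now all done → (A).
That leaves (C) as the only ready step → (C).

(E), (D), (B), (G), (F), (A), (C)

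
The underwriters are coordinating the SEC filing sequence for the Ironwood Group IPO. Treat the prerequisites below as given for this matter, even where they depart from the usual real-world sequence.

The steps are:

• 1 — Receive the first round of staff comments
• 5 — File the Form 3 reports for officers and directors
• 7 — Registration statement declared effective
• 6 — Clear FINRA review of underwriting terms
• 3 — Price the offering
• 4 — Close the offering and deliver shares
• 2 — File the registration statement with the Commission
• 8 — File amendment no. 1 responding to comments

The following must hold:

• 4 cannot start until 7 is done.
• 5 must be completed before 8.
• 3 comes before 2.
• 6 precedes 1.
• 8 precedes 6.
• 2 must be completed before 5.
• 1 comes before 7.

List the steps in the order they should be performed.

3 → 2 → 5 → 8 → 6 → 1 → 7 → 4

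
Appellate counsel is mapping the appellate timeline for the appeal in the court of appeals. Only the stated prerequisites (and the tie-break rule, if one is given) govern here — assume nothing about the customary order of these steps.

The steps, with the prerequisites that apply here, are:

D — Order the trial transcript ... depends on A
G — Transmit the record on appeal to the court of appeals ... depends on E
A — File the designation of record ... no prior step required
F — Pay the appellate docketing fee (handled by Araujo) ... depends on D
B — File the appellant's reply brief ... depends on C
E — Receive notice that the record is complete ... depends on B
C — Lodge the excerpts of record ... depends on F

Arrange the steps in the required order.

Only A has no prerequisites, so it is first.
Next only D has its prerequisites met → D.
F needed D, now all done → F.
C is the only step now ready → C.
B needed C, now all done → B.
E needed B, now all done → E.
G is the only step now ready → G.

A, D, F, C, B, E, G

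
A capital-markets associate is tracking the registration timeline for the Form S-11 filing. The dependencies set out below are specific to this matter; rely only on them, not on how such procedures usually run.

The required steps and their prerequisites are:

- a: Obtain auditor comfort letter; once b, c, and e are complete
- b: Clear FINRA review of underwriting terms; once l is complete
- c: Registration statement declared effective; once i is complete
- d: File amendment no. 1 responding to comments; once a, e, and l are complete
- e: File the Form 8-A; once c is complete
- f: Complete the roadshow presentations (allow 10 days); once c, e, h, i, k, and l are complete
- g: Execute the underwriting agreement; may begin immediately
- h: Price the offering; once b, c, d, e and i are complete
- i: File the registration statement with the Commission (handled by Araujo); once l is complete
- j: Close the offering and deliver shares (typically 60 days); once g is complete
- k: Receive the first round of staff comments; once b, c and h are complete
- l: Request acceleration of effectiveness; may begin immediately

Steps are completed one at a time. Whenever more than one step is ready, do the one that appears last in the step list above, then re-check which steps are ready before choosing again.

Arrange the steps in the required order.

l i g j c e b a d h k f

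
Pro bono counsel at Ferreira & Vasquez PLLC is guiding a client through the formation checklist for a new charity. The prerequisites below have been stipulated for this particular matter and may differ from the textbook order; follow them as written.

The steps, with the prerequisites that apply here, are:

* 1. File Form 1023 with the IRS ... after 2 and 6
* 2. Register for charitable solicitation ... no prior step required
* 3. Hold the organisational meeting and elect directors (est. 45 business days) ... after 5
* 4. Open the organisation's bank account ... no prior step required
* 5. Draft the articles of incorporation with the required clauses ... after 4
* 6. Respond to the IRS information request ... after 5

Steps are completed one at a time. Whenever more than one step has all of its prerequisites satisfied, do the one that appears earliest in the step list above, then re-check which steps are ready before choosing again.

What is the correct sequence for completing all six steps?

2, 4, 5, 3, 6, 1

2 and 4 have no prerequisites; 2 is listed earlier, so 2 is first.
That leaves 4 as the only ready step → 4.
Next only 5 has its prerequisites met → 5.
Ready: 3 and 6. 3 is listed earlier → 3.
Next only 6 has its prerequisites met → 6.
1 is the only step now ready → 1.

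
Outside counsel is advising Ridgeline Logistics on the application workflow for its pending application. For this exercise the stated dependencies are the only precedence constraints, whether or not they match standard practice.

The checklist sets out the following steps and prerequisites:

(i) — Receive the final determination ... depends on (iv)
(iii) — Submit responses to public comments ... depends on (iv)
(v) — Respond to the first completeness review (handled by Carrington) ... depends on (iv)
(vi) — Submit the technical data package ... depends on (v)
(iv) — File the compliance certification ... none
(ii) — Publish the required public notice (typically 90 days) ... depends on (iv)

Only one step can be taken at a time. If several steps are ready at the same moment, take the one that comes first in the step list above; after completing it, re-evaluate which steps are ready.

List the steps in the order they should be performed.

(iv), (i), (iii), (v), (vi), (ii)

(iv) has no prerequisites → (iv) first.
(i), (iii), (v) and (ii) are all available; (i) is listed earlier → (i).
Now (iii), (v) and (ii) have their prerequisites met. (iii) is listed earlier, so (iii) next.
Ready: (v) and (ii). (v) is listed earlier → (v).
(vi) now also ready, so the ready set is {(vi), (ii)}; (vi) is listed earlier → (vi).
(ii) needed (iv), now all done → (ii).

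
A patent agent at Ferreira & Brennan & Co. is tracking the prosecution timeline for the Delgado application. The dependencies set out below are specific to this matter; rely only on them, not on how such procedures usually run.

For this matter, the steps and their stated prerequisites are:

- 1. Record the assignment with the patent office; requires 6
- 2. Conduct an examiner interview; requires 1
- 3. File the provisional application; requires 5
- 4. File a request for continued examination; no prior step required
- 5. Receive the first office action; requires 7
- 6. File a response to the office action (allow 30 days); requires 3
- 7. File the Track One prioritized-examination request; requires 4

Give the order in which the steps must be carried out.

4 is the only step with nothing outstanding, so it goes first.
7 needed 4, now all done → 7.
Next only 5 has its prerequisites met → 5.
3 needed 5, now all done → 3.
That leaves 6 as the only ready step → 6.
1 is the only step now ready → 1.
Next only 2 has its prerequisites met → 2.

4 7 5 3 6 1 2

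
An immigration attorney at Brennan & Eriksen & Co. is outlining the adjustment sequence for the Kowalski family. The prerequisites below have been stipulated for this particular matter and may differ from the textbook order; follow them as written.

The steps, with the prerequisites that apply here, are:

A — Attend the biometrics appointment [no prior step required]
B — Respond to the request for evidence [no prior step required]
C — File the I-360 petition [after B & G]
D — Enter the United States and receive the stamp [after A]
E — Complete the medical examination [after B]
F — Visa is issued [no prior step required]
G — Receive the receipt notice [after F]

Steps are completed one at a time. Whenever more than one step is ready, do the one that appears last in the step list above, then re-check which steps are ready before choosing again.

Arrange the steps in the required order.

F, G, B, E, C, A, D

F, B and A have no prerequisites; F is listed later, so F is first.
Now G, B and A have their prerequisites met. G is listed later, so G next.
B and A are both available; B is listed later → B.
Ready: E, C and A. E is listed later → E.
Ready: C and A. C is listed later → C.
That leaves A as the only ready step → A.
D needed A, now all done → D.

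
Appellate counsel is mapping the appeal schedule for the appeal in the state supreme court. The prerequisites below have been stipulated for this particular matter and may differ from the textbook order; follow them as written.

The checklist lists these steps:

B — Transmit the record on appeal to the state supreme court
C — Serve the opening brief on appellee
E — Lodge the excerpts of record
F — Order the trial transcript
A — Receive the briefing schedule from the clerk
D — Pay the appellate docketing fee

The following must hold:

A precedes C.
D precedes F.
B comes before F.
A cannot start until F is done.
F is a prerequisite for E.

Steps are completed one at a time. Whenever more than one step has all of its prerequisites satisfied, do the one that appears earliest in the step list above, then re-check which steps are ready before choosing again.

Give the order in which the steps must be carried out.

B and D have no prerequisites; B is listed earlier, so B is first.
D is the only step now ready → D.
That leaves F as the only ready step → F.
Now E and A have their prerequisites met. E is listed earlier, so E next.
A is the only step now ready → A.
C needed A, now all done → C.

B → D → F → E → A → C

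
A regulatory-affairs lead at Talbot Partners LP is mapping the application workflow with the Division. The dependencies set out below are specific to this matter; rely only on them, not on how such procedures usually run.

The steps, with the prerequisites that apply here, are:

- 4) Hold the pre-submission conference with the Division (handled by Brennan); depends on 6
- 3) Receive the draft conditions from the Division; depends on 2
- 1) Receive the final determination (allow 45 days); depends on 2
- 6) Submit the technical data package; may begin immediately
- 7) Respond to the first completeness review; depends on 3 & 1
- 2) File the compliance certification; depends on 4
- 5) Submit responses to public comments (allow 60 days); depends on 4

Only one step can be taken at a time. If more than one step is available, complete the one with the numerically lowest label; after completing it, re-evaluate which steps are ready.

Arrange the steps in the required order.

6, 4, 2, 1, 3, 5, 7

6 is the only step with nothing outstanding, so it goes first.
4 needed 6, now all done → 4.
Ready: 2 and 5. 2 has the earlier label → 2.
Now 1, 3 and 5 have their prerequisites met. 1 has the earlier label, so 1 next.
3 and 5 are both available; 3 has the earlier label → 3.
7 now also ready, so the ready set is {5, 7}; 5 has the earlier label → 5.
7 is the only step now ready → 7.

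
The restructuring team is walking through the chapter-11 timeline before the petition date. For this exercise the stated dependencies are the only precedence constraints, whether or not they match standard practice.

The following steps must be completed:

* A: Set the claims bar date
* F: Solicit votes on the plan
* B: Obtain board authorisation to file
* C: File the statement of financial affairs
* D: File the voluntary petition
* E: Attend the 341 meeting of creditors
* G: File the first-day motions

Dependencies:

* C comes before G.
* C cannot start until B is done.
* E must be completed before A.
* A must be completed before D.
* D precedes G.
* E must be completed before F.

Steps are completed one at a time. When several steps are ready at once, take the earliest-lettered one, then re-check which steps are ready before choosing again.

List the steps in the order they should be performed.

B → C → E → A → D → F → G

Nothing is required for B and E. B has the earlier label → B first.
C and E are both available; C has the earlier label → C.
That leaves E as the only ready step → E.
Now A and F have their prerequisites met. A has the earlier label, so A next.
Now D and F have their prerequisites met. D has the earlier label, so D next.
Now F and G have their prerequisites met. F has the earlier label, so F next.
That leaves G as the only ready step → G.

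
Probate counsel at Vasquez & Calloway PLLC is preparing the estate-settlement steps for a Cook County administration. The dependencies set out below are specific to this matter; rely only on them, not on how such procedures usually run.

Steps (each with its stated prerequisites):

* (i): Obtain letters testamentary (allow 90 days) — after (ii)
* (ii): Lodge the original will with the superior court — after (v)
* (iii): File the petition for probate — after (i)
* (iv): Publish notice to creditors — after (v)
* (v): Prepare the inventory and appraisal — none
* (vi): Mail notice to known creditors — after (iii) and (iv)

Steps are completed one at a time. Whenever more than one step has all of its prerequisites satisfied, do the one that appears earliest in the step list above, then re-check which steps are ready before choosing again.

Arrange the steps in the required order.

(v) (ii) (i) (iii) (iv) (vi)

(v) has no prerequisites → (v) first.
Now (ii) and (iv) have their prerequisites met. (ii) is listed earlier, so (ii) next.
(i) now also ready, so the ready set is {(i), (iv)}; (i) is listed earlier → (i).
Ready: (iii) and (iv). (iii) is listed earlier → (iii).
(iv) is the only step now ready → (iv).
(vi) needed (iii) and (iv), now all done → (vi).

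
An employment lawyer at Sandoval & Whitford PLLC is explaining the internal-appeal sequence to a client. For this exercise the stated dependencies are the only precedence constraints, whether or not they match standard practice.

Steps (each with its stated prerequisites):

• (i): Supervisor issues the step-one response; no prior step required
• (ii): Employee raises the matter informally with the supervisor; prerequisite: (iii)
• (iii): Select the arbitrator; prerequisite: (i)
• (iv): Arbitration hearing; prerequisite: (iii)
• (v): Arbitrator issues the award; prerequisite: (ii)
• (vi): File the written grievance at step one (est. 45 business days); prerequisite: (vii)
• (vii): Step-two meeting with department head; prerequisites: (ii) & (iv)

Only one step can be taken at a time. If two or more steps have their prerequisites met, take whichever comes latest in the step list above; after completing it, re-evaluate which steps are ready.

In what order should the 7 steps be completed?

(i) (iii) (iv) (ii) (vii) (vi) (v)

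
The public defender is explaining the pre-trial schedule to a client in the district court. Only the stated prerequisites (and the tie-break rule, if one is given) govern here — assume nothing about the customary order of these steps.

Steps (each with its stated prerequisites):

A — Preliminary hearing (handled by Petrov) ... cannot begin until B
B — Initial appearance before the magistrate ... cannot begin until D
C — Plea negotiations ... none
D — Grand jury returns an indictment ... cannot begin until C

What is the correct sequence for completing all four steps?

C is the only step with nothing outstanding, so it goes first.
D needed C, now all done → D.
B is the only step now ready → B.
That leaves A as the only ready step → A.

C, D, B, A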